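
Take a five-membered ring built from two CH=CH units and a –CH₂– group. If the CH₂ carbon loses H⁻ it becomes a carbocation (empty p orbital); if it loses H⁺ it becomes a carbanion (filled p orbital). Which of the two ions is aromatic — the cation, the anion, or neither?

The anion

In both ions every ring atom is sp² and contributes a p orbital, so both rings are fully conjugated.
Cation: 2 × 2 + 0 = 4 π electrons → 4(1), antiaromatic.
Anion: 2 × 2 + 2 = 6 π electrons → 4(1)+2, aromatic.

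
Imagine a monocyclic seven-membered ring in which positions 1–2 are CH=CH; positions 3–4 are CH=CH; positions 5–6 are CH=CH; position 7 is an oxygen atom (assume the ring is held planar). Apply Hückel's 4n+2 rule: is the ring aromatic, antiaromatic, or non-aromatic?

The p orbitals form a continuous loop: every atom in a ring double bond is sp² and brings one electron to the p orbital; the oxygen donates one lone pair from its p orbital. The ring is fully conjugated.
Counting π electrons: 3 × 2 = 6 from the double-bond units + 2 from the O atom = 8.
With 8 = 4·2 π electrons, Hückel's rule classifies the planar ring as antiaromatic.

Antiaromatic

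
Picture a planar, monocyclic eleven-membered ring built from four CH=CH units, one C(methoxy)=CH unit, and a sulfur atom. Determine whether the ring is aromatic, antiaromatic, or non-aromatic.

All ring atoms are sp² and supply a p orbital to the ring (every atom in a ring double bond is sp² and brings one electron to the p orbital; the sulfur donates one lone pair from its p orbital); the conjugation is uninterrupted.
Adding the contributions, 5 × 2 = 10 from the double-bond units + 2 from the S atom = 12.
12 is a 4n count (n = 3), so the planar conjugated ring is antiaromatic.

Antiaromatic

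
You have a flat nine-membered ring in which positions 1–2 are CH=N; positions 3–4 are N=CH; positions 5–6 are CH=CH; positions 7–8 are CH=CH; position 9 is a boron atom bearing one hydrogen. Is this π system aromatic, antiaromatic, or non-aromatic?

Antiaromatic

Every ring atom contributes a p orbital perpendicular to the ring (every atom in a ring double bond is sp² and brings one electron to the p orbital; the doubly-bonded nitrogens are pyridine-type — their lone pairs lie in the ring plane, leaving one electron in the p orbital; the boron has an empty p orbital), so the π system is cyclic and fully conjugated.
Adding the contributions, 4 × 2 = 8 from the double-bond units + 0 from the BH atom = 8.
8 = 4(2); a planar, fully conjugated 4n system is antiaromatic.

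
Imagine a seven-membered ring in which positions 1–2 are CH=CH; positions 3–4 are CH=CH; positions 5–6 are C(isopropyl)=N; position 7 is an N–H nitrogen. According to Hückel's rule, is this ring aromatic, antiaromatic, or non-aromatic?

The p orbitals form a continuous loop: the double-bond atoms are sp², each contributing one p electron; the doubly-bonded nitrogens are pyridine-type — their lone pairs lie in the ring plane, leaving one electron in the p orbital; the pyrrole-type nitrogen donates its lone pair from the p orbital. The ring is fully conjugated.
Counting π electrons: 3 × 2 = 6 from the double-bond units + 2 from the NH atom = 8.
With 8 = 4·2 π electrons, Hückel's rule classifies the planar ring as antiaromatic.

Antiaromatic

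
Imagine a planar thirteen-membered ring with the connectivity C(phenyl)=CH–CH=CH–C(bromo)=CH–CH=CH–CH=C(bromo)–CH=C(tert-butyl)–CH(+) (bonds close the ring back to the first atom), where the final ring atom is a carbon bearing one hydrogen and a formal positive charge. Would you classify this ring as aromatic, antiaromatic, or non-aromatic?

The p orbitals form a continuous loop: every atom in a ring double bond is sp² and brings one electron to the p orbital; the carbocation has an empty p orbital. The ring is fully conjugated.
Counting π electrons: 6 × 2 = 12 from the double-bond units + 0 from the CH(+) atom = 12.
A 4n π count (12, n = 3) in a planar conjugated ring means antiaromatic.

Antiaromatic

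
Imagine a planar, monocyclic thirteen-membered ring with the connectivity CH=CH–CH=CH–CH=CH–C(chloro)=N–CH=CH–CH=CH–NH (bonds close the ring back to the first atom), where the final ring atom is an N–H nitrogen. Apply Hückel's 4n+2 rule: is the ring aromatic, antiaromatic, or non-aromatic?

Aromatic

All ring atoms are sp² and supply a p orbital to the ring (each doubly-bonded ring atom is sp² with one p-orbital electron; each sp² =N– keeps its lone pair in-plane and puts one electron into the π system; the pyrrole-type nitrogen donates its lone pair from the p orbital); the conjugation is uninterrupted.
π-electron count: 6 × 2 = 12 from the double-bond units + 2 from the NH atom = 14.
With 14 π electrons (n = 3), the Hückel 4n+2 condition holds.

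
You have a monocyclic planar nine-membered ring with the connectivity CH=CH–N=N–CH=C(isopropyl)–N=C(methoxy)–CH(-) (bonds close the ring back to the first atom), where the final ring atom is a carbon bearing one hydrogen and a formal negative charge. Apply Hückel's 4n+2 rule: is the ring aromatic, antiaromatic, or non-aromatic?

Aromatic

All ring atoms are sp² and supply a p orbital to the ring (every atom in a ring double bond is sp² and brings one electron to the p orbital; each sp² =N– keeps its lone pair in-plane and puts one electron into the π system; the carbanion's lone pair occupies the p orbital); the conjugation is uninterrupted.
Tallying contributions gives 4 × 2 = 8 from the double-bond units + 2 from the CH(-) atom = 10.
That gives a 4n+2 count (10, n = 2).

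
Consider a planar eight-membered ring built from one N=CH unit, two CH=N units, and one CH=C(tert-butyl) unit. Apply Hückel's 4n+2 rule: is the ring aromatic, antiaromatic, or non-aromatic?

Every ring atom contributes a p orbital perpendicular to the ring (each doubly-bonded ring atom is sp² with one p-orbital electron; the doubly-bonded nitrogens are pyridine-type — their lone pairs lie in the ring plane, leaving one electron in the p orbital), so the π system is cyclic and fully conjugated.
Tallying contributions gives 4 × 2 = 8 from the 4 double-bond units.
8 is a 4n count (n = 2), so the planar conjugated ring is antiaromatic.

Antiaromatic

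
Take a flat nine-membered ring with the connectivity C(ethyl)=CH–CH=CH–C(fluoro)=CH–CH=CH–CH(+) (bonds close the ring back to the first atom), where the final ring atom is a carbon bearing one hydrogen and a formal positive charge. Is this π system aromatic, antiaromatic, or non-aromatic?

Antiaromatic

Check conjugation: each doubly-bonded ring atom is sp² with one p-orbital electron; the carbocation has an empty p orbital — every position has a p orbital, so the cyclic π system is continuous.
Adding the contributions, 4 × 2 = 8 from the double-bond units + 0 from the CH(+) atom = 8.
A 4n π count (8, n = 2) in a planar conjugated ring means antiaromatic.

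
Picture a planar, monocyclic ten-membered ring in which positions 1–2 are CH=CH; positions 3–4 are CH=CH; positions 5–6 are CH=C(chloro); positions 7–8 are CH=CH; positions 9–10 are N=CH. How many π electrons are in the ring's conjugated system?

All ring atoms are sp² and supply a p orbital to the ring (each doubly-bonded ring atom is sp² with one p-orbital electron; each sp² =N– keeps its lone pair in-plane and puts one electron into the π system); the conjugation is uninterrupted.
Tallying contributions gives 5 × 2 = 10 from the 5 double-bond units.

10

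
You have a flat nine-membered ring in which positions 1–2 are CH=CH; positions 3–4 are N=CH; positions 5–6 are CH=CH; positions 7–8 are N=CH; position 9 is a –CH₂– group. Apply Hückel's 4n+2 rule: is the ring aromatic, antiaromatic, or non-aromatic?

The CH2 carbon is saturated: the tetrahedral CH₂ carbon is sp³ and has no p orbital in the ring π system. Conjugation is not continuous around the ring.
Hückel's rule only applies to fully conjugated rings, so this one is simply non-aromatic.

Non-aromatic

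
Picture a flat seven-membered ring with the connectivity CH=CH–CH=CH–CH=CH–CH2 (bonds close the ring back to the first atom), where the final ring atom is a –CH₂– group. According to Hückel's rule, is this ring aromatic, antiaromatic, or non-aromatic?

Non-aromatic

Because the tetrahedral CH₂ carbon is sp³ and has no p orbital in the ring π system at the CH2 position, the π system cannot extend all the way around the ring.
A ring that is not fully conjugated cannot be aromatic or antiaromatic regardless of its π-electron count.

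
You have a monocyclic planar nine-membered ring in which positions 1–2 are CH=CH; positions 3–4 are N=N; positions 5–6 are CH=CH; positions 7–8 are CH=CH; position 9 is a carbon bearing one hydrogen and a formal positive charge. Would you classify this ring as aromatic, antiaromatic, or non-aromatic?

Antiaromatic

The p orbitals form a continuous loop: the double-bond atoms are sp², each contributing one p electron; each sp² =N– keeps its lone pair in-plane and puts one electron into the π system; the carbocation has an empty p orbital. The ring is fully conjugated.
π-electron count: 4 × 2 = 8 from the double-bond units + 0 from the CH(+) atom = 8.
8 is a 4n count (n = 2), so the planar conjugated ring is antiaromatic.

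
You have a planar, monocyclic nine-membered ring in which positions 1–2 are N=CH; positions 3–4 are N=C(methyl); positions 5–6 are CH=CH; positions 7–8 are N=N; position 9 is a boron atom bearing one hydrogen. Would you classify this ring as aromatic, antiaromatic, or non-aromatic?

Check conjugation: the double-bond atoms are sp², each contributing one p electron; each =N– nitrogen is pyridine-type (lone pair in the sp² plane, one electron in the p orbital); the boron has an empty p orbital — every position has a p orbital, so the cyclic π system is continuous.
Counting π electrons: 4 × 2 = 8 from the double-bond units + 0 from the BH atom = 8.
A 4n π count (8, n = 2) in a planar conjugated ring means antiaromatic.

Antiaromatic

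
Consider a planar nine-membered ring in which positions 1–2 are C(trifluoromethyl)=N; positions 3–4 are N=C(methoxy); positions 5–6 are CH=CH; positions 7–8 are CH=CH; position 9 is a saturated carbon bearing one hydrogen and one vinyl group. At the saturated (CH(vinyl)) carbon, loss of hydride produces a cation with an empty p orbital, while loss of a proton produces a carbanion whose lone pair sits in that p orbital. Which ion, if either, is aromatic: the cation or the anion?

In either ion the ring is fully conjugated: every atom, including the new sp² carbon, supplies a p orbital.
Cation: 4 × 2 + 0 = 8 π electrons → 4(2), antiaromatic.
Anion: 4 × 2 + 2 = 10 π electrons → 4(2)+2, aromatic.

The anion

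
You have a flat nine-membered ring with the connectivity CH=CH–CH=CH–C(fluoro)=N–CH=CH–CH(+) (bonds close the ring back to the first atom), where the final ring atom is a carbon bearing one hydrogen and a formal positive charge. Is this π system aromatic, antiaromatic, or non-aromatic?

Check conjugation: the double-bond atoms are sp², each contributing one p electron; each =N– nitrogen is pyridine-type (lone pair in the sp² plane, one electron in the p orbital); the carbocation has an empty p orbital — every position has a p orbital, so the cyclic π system is continuous.
Adding the contributions, 4 × 2 = 8 from the double-bond units + 0 from the CH(+) atom = 8.
8 = 4(2); a planar, fully conjugated 4n system is antiaromatic.

Antiaromatic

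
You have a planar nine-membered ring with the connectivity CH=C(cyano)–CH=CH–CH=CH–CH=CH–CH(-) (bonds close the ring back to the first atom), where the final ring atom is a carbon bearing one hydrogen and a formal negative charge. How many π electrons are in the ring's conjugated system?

All ring atoms are sp² and supply a p orbital to the ring (every atom in a ring double bond is sp² and brings one electron to the p orbital; the carbanion's lone pair occupies the p orbital); the conjugation is uninterrupted.
Tallying contributions gives 4 × 2 = 8 from the double-bond units + 2 from the CH(-) atom = 10.

10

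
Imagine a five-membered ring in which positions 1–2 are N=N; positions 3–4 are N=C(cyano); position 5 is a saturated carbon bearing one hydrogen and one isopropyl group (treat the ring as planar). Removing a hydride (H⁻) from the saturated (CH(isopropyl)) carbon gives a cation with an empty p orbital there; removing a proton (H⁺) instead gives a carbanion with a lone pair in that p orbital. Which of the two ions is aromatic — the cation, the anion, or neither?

Once that carbon is sp², every ring atom has a p orbital and both ions are fully conjugated.
Cation: 2 × 2 + 0 = 4 π electrons → 4(1), antiaromatic.
Anion: 2 × 2 + 2 = 6 π electrons → 4(1)+2, aromatic.

The anion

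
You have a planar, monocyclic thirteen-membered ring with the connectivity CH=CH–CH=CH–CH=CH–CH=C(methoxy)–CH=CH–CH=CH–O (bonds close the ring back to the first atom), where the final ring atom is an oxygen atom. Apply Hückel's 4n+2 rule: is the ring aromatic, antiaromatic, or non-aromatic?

Aromatic

All ring atoms are sp² and supply a p orbital to the ring (each doubly-bonded ring atom is sp² with one p-orbital electron; the oxygen donates one lone pair from its p orbital); the conjugation is uninterrupted.
Tallying contributions gives 6 × 2 = 12 from the double-bond units + 2 from the O atom = 14.
14 = 4(3) + 2, which satisfies Hückel's 4n+2 rule.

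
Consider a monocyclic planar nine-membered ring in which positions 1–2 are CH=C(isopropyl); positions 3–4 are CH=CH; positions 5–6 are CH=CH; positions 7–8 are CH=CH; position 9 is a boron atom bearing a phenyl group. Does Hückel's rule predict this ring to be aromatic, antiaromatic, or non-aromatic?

Check conjugation: each doubly-bonded ring atom is sp² with one p-orbital electron; the boron has an empty p orbital — every position has a p orbital, so the cyclic π system is continuous.
Tallying contributions gives 4 × 2 = 8 from the double-bond units + 0 from the B(phenyl) atom = 8.
A 4n π count (8, n = 2) in a planar conjugated ring means antiaromatic.

Antiaromatic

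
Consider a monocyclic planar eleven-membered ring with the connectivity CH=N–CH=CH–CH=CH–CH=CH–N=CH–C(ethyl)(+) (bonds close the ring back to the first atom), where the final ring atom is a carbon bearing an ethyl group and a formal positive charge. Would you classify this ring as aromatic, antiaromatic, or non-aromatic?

Check conjugation: each doubly-bonded ring atom is sp² with one p-orbital electron; each sp² =N– keeps its lone pair in-plane and puts one electron into the π system; the carbocation has an empty p orbital — every position has a p orbital, so the cyclic π system is continuous.
Adding the contributions, 5 × 2 = 10 from the double-bond units + 0 from the C(ethyl)(+) atom = 10.
With 10 π electrons (n = 2), the Hückel 4n+2 condition holds.

Aromatic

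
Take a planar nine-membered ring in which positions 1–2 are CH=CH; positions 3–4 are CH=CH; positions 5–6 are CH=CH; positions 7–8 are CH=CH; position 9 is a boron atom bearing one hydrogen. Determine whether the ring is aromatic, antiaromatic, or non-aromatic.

Every ring atom contributes a p orbital perpendicular to the ring (every atom in a ring double bond is sp² and brings one electron to the p orbital; the boron has an empty p orbital), so the π system is cyclic and fully conjugated.
Tallying contributions gives 4 × 2 = 8 from the double-bond units + 0 from the BH atom = 8.
With 8 = 4·2 π electrons, Hückel's rule classifies the planar ring as antiaromatic.

Antiaromatic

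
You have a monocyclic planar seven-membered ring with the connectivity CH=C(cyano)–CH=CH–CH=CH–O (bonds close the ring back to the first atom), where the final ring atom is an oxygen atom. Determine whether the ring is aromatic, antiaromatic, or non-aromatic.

Antiaromatic

Check conjugation: each doubly-bonded ring atom is sp² with one p-orbital electron; the oxygen donates one lone pair from its p orbital — every position has a p orbital, so the cyclic π system is continuous.
Adding the contributions, 3 × 2 = 6 from the double-bond units + 2 from the O atom = 8.
With 8 = 4·2 π electrons, Hückel's rule classifies the planar ring as antiaromatic.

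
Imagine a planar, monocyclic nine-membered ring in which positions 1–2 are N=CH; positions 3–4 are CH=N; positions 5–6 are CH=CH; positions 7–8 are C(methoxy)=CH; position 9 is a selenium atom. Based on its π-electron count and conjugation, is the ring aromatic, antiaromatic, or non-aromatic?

Every ring atom contributes a p orbital perpendicular to the ring (every atom in a ring double bond is sp² and brings one electron to the p orbital; the doubly-bonded nitrogens are pyridine-type — their lone pairs lie in the ring plane, leaving one electron in the p orbital; the selenium donates one lone pair from its p orbital), so the π system is cyclic and fully conjugated.
Adding the contributions, 4 × 2 = 8 from the double-bond units + 2 from the Se atom = 10.
10 = 4(2) + 2, which satisfies Hückel's 4n+2 rule.

Aromatic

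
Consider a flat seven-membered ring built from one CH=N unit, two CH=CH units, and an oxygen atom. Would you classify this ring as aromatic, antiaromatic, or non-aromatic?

The p orbitals form a continuous loop: each doubly-bonded ring atom is sp² with one p-orbital electron; each sp² =N– keeps its lone pair in-plane and puts one electron into the π system; the oxygen donates one lone pair from its p orbital. The ring is fully conjugated.
Adding the contributions, 3 × 2 = 6 from the double-bond units + 2 from the O atom = 8.
A 4n π count (8, n = 2) in a planar conjugated ring means antiaromatic.

Antiaromatic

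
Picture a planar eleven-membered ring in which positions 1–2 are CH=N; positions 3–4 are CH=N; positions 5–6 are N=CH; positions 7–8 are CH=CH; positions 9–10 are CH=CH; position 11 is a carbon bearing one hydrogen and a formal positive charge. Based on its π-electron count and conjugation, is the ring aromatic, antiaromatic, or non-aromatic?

All ring atoms are sp² and supply a p orbital to the ring (the double-bond atoms are sp², each contributing one p electron; each =N– nitrogen is pyridine-type (lone pair in the sp² plane, one electron in the p orbital); the carbocation has an empty p orbital); the conjugation is uninterrupted.
Counting π electrons: 5 × 2 = 10 from the double-bond units + 0 from the CH(+) atom = 10.
10 = 4(2) + 2, which satisfies Hückel's 4n+2 rule.

Aromatic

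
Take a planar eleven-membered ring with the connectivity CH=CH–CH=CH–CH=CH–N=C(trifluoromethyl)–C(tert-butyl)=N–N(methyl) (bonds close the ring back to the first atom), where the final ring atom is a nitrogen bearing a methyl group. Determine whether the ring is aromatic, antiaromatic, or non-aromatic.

Antiaromatic

Check conjugation: every atom in a ring double bond is sp² and brings one electron to the p orbital; the doubly-bonded nitrogens are pyridine-type — their lone pairs lie in the ring plane, leaving one electron in the p orbital; the pyrrole-type nitrogen donates its lone pair from the p orbital — every position has a p orbital, so the cyclic π system is continuous.
Tallying contributions gives 5 × 2 = 10 from the double-bond units + 2 from the N(methyl) atom = 12.
With 12 = 4·3 π electrons, Hückel's rule classifies the planar ring as antiaromatic.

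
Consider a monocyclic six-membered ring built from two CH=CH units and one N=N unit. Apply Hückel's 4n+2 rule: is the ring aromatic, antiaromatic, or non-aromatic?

Check conjugation: every atom in a ring double bond is sp² and brings one electron to the p orbital; the doubly-bonded nitrogens are pyridine-type — their lone pairs lie in the ring plane, leaving one electron in the p orbital — every position has a p orbital, so the cyclic π system is continuous.
Counting π electrons: 3 × 2 = 6 from the 3 double-bond units.
6 = 4(1) + 2, which satisfies Hückel's 4n+2 rule.

Aromatic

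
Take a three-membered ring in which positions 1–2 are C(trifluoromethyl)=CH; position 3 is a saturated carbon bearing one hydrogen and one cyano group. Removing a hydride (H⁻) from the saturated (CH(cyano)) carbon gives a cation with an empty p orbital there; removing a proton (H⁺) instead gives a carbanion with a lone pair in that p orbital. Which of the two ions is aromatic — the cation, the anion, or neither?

In both ions every ring atom is sp² and contributes a p orbital, so both rings are fully conjugated.
Cation: 1 × 2 + 0 = 2 π electrons → 4(0)+2, aromatic.
Anion: 1 × 2 + 2 = 4 π electrons → 4(1), antiaromatic.

The cation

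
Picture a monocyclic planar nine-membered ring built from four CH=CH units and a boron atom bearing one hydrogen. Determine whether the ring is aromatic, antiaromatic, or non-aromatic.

Every ring atom contributes a p orbital perpendicular to the ring (every atom in a ring double bond is sp² and brings one electron to the p orbital; the boron has an empty p orbital), so the π system is cyclic and fully conjugated.
π-electron count: 4 × 2 = 8 from the double-bond units + 0 from the BH atom = 8.
A 4n π count (8, n = 2) in a planar conjugated ring means antiaromatic.

Antiaromatic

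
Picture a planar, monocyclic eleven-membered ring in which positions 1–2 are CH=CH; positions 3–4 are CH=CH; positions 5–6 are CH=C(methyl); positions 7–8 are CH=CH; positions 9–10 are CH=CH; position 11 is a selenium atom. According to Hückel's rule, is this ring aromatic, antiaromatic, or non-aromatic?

All ring atoms are sp² and supply a p orbital to the ring (every atom in a ring double bond is sp² and brings one electron to the p orbital; the selenium donates one lone pair from its p orbital); the conjugation is uninterrupted.
Counting π electrons: 5 × 2 = 10 from the double-bond units + 2 from the Se atom = 12.
12 is a 4n count (n = 3), so the planar conjugated ring is antiaromatic.

Antiaromatic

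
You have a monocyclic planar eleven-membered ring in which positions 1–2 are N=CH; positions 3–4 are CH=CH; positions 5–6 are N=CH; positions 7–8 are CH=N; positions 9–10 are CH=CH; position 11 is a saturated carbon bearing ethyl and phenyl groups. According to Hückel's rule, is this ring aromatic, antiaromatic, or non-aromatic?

Non-aromatic

The C(ethyl)(phenyl) carbon is saturated: that saturated carbon is sp³ and has no p orbital in the ring π system. Conjugation is not continuous around the ring.
Without a continuous loop of overlapping p orbitals the Hückel electron count never comes into play.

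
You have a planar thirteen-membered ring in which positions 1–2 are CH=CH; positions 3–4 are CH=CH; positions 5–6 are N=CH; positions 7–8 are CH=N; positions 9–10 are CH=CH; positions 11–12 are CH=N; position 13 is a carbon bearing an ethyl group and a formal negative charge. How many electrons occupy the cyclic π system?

The p orbitals form a continuous loop: the double-bond atoms are sp², each contributing one p electron; each =N– nitrogen is pyridine-type (lone pair in the sp² plane, one electron in the p orbital); the carbanion's lone pair occupies the p orbital. The ring is fully conjugated.
Tallying contributions gives 6 × 2 = 12 from the double-bond units + 2 from the C(ethyl)(-) atom = 14.

14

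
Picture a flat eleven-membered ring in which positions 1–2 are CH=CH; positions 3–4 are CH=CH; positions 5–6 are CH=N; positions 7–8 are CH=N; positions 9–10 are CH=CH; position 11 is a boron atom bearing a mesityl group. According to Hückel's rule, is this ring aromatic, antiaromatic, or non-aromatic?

Aromatic

Check conjugation: each doubly-bonded ring atom is sp² with one p-orbital electron; each =N– nitrogen is pyridine-type (lone pair in the sp² plane, one electron in the p orbital); the boron has an empty p orbital — every position has a p orbital, so the cyclic π system is continuous.
π-electron count: 5 × 2 = 10 from the double-bond units + 0 from the B(mesityl) atom = 10.
Since 10 = 4·2 + 2, the ring meets the 4n+2 criterion.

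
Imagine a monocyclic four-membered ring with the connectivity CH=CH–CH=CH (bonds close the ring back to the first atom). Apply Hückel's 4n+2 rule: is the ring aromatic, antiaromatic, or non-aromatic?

All ring atoms are sp² and supply a p orbital to the ring (every atom in a ring double bond is sp² and brings one electron to the p orbital); the conjugation is uninterrupted.
Adding the contributions, 2 × 2 = 4 from the 2 double-bond units.
4 is a 4n count (n = 1), so the planar conjugated ring is antiaromatic.
(The species described is cyclobutadiene.)

Antiaromatic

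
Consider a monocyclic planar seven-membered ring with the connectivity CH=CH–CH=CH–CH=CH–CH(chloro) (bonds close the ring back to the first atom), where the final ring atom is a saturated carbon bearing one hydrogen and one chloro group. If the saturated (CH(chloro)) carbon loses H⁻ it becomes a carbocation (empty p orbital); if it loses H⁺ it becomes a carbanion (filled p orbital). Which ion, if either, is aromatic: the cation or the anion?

The cation

In either ion the ring is fully conjugated: every atom, including the new sp² carbon, supplies a p orbital.
Cation: 3 × 2 + 0 = 6 π electrons → 4(1)+2, aromatic.
Anion: 3 × 2 + 2 = 8 π electrons → 4(2), antiaromatic.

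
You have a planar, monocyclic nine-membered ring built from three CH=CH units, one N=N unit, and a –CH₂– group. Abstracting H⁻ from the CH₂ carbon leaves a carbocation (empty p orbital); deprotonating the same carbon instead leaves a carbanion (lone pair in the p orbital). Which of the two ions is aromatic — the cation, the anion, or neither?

The anion

Both ions have a continuous loop of p orbitals — each ring atom is sp².
Cation: 4 × 2 + 0 = 8 π electrons → 4(2), antiaromatic.
Anion: 4 × 2 + 2 = 10 π electrons → 4(2)+2, aromatic.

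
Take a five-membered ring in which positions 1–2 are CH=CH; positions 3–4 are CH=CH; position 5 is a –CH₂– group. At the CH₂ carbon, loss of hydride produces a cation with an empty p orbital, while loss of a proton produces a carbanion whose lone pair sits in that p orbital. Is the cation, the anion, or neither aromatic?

In both ions every ring atom is sp² and contributes a p orbital, so both rings are fully conjugated.
Cation: 2 × 2 + 0 = 4 π electrons → 4(1), antiaromatic.
Anion: 2 × 2 + 2 = 6 π electrons → 4(1)+2, aromatic.

The anion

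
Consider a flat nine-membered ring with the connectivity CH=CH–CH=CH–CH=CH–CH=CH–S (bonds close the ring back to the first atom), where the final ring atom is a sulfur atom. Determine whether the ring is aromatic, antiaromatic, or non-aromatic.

Aromatic

Every ring atom contributes a p orbital perpendicular to the ring (each doubly-bonded ring atom is sp² with one p-orbital electron; the sulfur donates one lone pair from its p orbital), so the π system is cyclic and fully conjugated.
Adding the contributions, 4 × 2 = 8 from the double-bond units + 2 from the S atom = 10.
10 = 4(2) + 2, which satisfies Hückel's 4n+2 rule.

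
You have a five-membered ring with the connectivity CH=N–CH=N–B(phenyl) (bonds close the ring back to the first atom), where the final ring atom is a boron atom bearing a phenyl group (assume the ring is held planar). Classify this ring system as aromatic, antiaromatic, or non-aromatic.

All ring atoms are sp² and supply a p orbital to the ring (the double-bond atoms are sp², each contributing one p electron; the doubly-bonded nitrogens are pyridine-type — their lone pairs lie in the ring plane, leaving one electron in the p orbital; the boron has an empty p orbital); the conjugation is uninterrupted.
Tallying contributions gives 2 × 2 = 4 from the double-bond units + 0 from the B(phenyl) atom = 4.
4 = 4(1); a planar, fully conjugated 4n system is antiaromatic.

Antiaromatic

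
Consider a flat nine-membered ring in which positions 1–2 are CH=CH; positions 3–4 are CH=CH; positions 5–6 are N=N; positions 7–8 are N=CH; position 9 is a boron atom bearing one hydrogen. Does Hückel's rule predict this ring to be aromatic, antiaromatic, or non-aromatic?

Antiaromatic

Every ring atom contributes a p orbital perpendicular to the ring (each doubly-bonded ring atom is sp² with one p-orbital electron; each =N– nitrogen is pyridine-type (lone pair in the sp² plane, one electron in the p orbital); the boron has an empty p orbital), so the π system is cyclic and fully conjugated.
Tallying contributions gives 4 × 2 = 8 from the double-bond units + 0 from the BH atom = 8.
8 is a 4n count (n = 2), so the planar conjugated ring is antiaromatic.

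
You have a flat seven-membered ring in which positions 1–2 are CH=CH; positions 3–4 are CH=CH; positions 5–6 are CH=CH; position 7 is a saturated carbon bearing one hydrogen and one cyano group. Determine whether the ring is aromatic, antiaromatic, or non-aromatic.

Non-aromatic

Because that saturated carbon is sp³ and has no p orbital in the ring π system at the CH(cyano) position, the π system cannot extend all the way around the ring.
A ring that is not fully conjugated cannot be aromatic or antiaromatic regardless of its π-electron count.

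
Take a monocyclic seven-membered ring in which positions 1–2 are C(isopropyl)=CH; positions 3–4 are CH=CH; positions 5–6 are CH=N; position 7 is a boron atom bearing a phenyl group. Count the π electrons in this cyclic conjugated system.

The p orbitals form a continuous loop: each doubly-bonded ring atom is sp² with one p-orbital electron; each =N– nitrogen is pyridine-type (lone pair in the sp² plane, one electron in the p orbital); the boron has an empty p orbital. The ring is fully conjugated.
π-electron count: 3 × 2 = 6 from the double-bond units + 0 from the B(phenyl) atom = 6.

6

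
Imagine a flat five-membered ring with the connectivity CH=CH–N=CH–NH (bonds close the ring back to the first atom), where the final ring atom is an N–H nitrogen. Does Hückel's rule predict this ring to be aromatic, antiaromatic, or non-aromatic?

Aromatic

The p orbitals form a continuous loop: each doubly-bonded ring atom is sp² with one p-orbital electron; each =N– nitrogen is pyridine-type (lone pair in the sp² plane, one electron in the p orbital); the pyrrole-type nitrogen donates its lone pair from the p orbital. The ring is fully conjugated.
π-electron count: 2 × 2 = 4 from the double-bond units + 2 from the NH atom = 6.
With 6 π electrons (n = 1), the Hückel 4n+2 condition holds.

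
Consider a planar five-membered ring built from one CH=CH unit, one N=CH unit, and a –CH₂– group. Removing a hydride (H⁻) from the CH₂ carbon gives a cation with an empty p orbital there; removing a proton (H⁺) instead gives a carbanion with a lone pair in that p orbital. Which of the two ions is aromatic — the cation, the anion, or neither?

Once that carbon is sp², every ring atom has a p orbital and both ions are fully conjugated.
Cation: 2 × 2 + 0 = 4 π electrons → 4(1), antiaromatic.
Anion: 2 × 2 + 2 = 6 π electrons → 4(1)+2, aromatic.

The anion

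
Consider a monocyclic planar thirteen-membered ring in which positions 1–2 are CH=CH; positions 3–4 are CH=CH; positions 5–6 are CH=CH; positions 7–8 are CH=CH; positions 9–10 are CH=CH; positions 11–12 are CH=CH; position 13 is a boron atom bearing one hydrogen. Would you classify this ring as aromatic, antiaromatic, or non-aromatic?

Every ring atom contributes a p orbital perpendicular to the ring (each doubly-bonded ring atom is sp² with one p-orbital electron; the boron has an empty p orbital), so the π system is cyclic and fully conjugated.
π-electron count: 6 × 2 = 12 from the double-bond units + 0 from the BH atom = 12.
With 12 = 4·3 π electrons, Hückel's rule classifies the planar ring as antiaromatic.

Antiaromatic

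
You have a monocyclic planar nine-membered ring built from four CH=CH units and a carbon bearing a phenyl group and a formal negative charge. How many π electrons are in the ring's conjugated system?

10

Check conjugation: the double-bond atoms are sp², each contributing one p electron; the carbanion's lone pair occupies the p orbital — every position has a p orbital, so the cyclic π system is continuous.
Tallying contributions gives 4 × 2 = 8 from the double-bond units + 2 from the C(phenyl)(-) atom = 10.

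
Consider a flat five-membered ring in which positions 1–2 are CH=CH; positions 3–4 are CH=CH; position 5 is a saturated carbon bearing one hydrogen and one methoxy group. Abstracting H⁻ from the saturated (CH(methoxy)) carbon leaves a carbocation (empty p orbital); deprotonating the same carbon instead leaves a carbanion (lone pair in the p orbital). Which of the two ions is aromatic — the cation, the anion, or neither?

The anion

In both ions every ring atom is sp² and contributes a p orbital, so both rings are fully conjugated.
Cation: 2 × 2 + 0 = 4 π electrons → 4(1), antiaromatic.
Anion: 2 × 2 + 2 = 6 π electrons → 4(1)+2, aromatic.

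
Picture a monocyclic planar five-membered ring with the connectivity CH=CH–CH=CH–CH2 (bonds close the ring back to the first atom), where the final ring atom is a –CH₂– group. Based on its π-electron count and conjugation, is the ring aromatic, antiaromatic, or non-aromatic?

Non-aromatic

At the CH2 position, the tetrahedral CH₂ carbon is sp³ and has no p orbital in the ring π system; the ring's p-orbital overlap is broken there.
Broken conjugation rules out both aromaticity and antiaromaticity.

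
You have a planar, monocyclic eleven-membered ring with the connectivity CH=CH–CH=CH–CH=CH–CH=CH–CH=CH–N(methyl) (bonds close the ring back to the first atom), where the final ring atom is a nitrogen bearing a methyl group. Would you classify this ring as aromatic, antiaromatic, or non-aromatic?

The p orbitals form a continuous loop: every atom in a ring double bond is sp² and brings one electron to the p orbital; the pyrrole-type nitrogen donates its lone pair from the p orbital. The ring is fully conjugated.
π-electron count: 5 × 2 = 10 from the double-bond units + 2 from the N(methyl) atom = 12.
12 = 4(3); a planar, fully conjugated 4n system is antiaromatic.

Antiaromatic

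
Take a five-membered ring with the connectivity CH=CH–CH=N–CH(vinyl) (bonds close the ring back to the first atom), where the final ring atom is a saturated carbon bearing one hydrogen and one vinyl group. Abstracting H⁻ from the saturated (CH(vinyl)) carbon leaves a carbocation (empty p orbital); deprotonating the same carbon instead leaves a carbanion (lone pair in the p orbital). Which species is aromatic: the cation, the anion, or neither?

In either ion the ring is fully conjugated: every atom, including the new sp² carbon, supplies a p orbital.
Cation: 2 × 2 + 0 = 4 π electrons → 4(1), antiaromatic.
Anion: 2 × 2 + 2 = 6 π electrons → 4(1)+2, aromatic.

The anion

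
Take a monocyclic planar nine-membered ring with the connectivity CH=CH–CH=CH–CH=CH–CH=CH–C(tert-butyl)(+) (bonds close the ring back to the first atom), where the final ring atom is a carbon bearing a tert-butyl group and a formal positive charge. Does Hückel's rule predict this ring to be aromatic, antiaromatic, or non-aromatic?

Antiaromatic

Every ring atom contributes a p orbital perpendicular to the ring (each doubly-bonded ring atom is sp² with one p-orbital electron; the carbocation has an empty p orbital), so the π system is cyclic and fully conjugated.
Tallying contributions gives 4 × 2 = 8 from the double-bond units + 0 from the C(tert-butyl)(+) atom = 8.
8 is a 4n count (n = 2), so the planar conjugated ring is antiaromatic.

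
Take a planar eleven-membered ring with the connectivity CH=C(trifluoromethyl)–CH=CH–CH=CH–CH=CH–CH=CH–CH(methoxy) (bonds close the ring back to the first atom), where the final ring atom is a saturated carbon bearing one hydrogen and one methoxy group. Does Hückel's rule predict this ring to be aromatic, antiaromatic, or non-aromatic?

Non-aromatic

The CH(methoxy) position has four σ bonds — that saturated carbon is sp³ and has no p orbital in the ring π system — so the cyclic conjugation is interrupted.
Without a continuous loop of overlapping p orbitals the Hückel electron count never comes into play.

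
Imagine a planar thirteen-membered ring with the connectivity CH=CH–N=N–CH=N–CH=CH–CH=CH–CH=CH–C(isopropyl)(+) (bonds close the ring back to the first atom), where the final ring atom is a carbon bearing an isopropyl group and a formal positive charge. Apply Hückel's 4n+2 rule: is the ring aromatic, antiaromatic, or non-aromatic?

The p orbitals form a continuous loop: every atom in a ring double bond is sp² and brings one electron to the p orbital; each sp² =N– keeps its lone pair in-plane and puts one electron into the π system; the carbocation has an empty p orbital. The ring is fully conjugated.
π-electron count: 6 × 2 = 12 from the double-bond units + 0 from the C(isopropyl)(+) atom = 12.
A 4n π count (12, n = 3) in a planar conjugated ring means antiaromatic.

Antiaromatic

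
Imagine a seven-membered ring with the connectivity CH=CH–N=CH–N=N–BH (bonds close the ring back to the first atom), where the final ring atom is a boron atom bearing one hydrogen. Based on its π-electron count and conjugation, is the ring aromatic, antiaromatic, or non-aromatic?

Every ring atom contributes a p orbital perpendicular to the ring (every atom in a ring double bond is sp² and brings one electron to the p orbital; the doubly-bonded nitrogens are pyridine-type — their lone pairs lie in the ring plane, leaving one electron in the p orbital; the boron has an empty p orbital), so the π system is cyclic and fully conjugated.
Counting π electrons: 3 × 2 = 6 from the double-bond units + 0 from the BH atom = 6.
Since 6 = 4·1 + 2, the ring meets the 4n+2 criterion.

Aromatic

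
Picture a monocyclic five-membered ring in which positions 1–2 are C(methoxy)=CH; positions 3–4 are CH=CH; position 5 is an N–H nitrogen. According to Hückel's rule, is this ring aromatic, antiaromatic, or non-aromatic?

Check conjugation: the double-bond atoms are sp², each contributing one p electron; the pyrrole-type nitrogen donates its lone pair from the p orbital — every position has a p orbital, so the cyclic π system is continuous.
Adding the contributions, 2 × 2 = 4 from the double-bond units + 2 from the NH atom = 6.
6 = 4(1) + 2, which satisfies Hückel's 4n+2 rule.

Aromatic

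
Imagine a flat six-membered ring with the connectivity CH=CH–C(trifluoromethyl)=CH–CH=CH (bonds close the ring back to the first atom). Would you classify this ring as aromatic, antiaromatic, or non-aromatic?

The p orbitals form a continuous loop: the double-bond atoms are sp², each contributing one p electron. The ring is fully conjugated.
Adding the contributions, 3 × 2 = 6 from the 3 double-bond units.
Since 6 = 4·1 + 2, the ring meets the 4n+2 criterion.

Aromatic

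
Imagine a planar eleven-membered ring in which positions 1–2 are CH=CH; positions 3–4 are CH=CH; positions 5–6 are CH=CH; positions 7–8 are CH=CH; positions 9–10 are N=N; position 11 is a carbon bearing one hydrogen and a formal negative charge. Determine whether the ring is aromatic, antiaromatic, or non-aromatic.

Every ring atom contributes a p orbital perpendicular to the ring (every atom in a ring double bond is sp² and brings one electron to the p orbital; the doubly-bonded nitrogens are pyridine-type — their lone pairs lie in the ring plane, leaving one electron in the p orbital; the carbanion's lone pair occupies the p orbital), so the π system is cyclic and fully conjugated.
Tallying contributions gives 5 × 2 = 10 from the double-bond units + 2 from the CH(-) atom = 12.
With 12 = 4·3 π electrons, Hückel's rule classifies the planar ring as antiaromatic.

Antiaromatic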